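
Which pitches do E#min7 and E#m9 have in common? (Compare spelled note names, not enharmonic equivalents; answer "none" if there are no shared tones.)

E#  G#  B#  D#

E#min7 = E#, G#, B#, D#.
E#m9 = E#, G#, B#, D#, F##.
Shared: E#, G#, B#, D#.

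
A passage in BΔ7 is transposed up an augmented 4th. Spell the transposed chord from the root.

An augmented 4th up from B is E#, so the new chord is E# major seventh.
E# — root
G## — major 3rd
B# — perfect 5th
D## — major 7th

E#, G##, B#, D##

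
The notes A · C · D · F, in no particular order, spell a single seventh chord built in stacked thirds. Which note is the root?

D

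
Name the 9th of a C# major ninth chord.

D#

Root of C# major ninth = C#. The 9th is a major 9th: C# up a major 9th → D#.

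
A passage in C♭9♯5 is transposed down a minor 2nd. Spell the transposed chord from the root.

Bb  D  F#  Ab  C

A minor 2nd down from Cb is Bb, so the new chord is Bb dominant ninth sharp five.
Bb — root
D — major 3rd
F# — augmented 5th
Ab — minor 7th
C — major 9th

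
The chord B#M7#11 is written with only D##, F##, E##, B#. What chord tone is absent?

The full B#M7#11 chord is B#, D##, F##, A##, E##.
Comparing with the voicing, the major 7th (7th) — A## — is absent.

A##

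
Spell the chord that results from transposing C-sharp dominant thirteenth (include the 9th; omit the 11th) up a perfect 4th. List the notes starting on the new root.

Transposed root: C♯ → F♯ (perfect 4th up). So we spell F♯ dominant thirteenth:
- root: F♯
- major 3rd: A♯
- perfect 5th: C♯
- minor 7th: E
- major 9th: G♯
- major 13th: D♯

F♯, A♯, C♯, E, G♯, D♯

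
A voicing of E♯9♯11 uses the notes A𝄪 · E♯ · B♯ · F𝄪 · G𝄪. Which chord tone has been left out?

The full E♯9♯11 chord is E♯, G𝄪, B♯, D♯, F𝄪, A𝄪.
Comparing with the voicing, the minor 7th (7th) — D♯ — is absent.

D♯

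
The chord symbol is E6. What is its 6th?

C#

Root of E6 = E. The 6th is a major 6th: E up a major 6th → C#.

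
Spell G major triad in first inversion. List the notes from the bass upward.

B, D, G

In root position, G major triad is G–B–D.
First inversion puts the third (B) in the bass.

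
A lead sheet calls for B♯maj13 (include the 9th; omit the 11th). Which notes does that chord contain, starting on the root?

B#  D##  F##  A##  C##  G##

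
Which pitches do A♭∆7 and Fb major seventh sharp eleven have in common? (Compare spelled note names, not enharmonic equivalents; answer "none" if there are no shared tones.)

A♭ E♭

A♭∆7: A♭ C E♭ G
Fb major seventh sharp eleven: F♭ A♭ C♭ E♭ B♭
Common to both → A♭, E♭.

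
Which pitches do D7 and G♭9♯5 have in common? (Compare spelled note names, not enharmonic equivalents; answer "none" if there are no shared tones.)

D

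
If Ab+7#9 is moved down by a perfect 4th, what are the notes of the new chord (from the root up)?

A perfect 4th down from Ab is Eb, so the new chord is Eb dominant seventh sharp nine sharp five.
Root: Eb
Major 3rd (3rd): G
Augmented 5th (5th): B
Minor 7th (7th): Db
Augmented 9th (9th): F#

Eb  G  B  Db  F#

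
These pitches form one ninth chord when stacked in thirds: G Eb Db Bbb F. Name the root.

Eb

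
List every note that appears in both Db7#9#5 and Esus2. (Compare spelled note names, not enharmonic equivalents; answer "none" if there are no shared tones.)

E

Db7#9#5: D♭ F A C♭ E
Esus2: E F♯ B
Common to both → E.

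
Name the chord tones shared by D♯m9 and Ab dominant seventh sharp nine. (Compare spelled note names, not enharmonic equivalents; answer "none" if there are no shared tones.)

D♯m9: D# F# A# C# E#
Ab dominant seventh sharp nine: Ab C Eb Gb B
Common to both → none.

none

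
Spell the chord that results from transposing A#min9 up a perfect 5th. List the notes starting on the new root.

A# up a perfect 5th → E#. New chord: E# minor ninth.
- root: E#
- minor 3rd: G#
- perfect 5th: B#
- minor 7th: D#
- major 9th: F##

E# G# B# D# F##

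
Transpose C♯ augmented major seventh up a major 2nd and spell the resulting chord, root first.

C# up a major 2nd → D#. New chord: D# augmented major seventh.
D# — root
F## — major 3rd
A## — augmented 5th
C## — major 7th

D#, F##, A##, C##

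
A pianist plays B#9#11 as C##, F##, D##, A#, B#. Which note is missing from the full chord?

E##

The full B#9#11 chord is B#, D##, F##, A#, C##, E##.
Comparing with the voicing, the augmented 11th (11th) — E## — is absent.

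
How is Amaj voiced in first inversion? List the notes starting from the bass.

In root position, Amaj is A–C#–E.
First inversion puts the third (C#) in the bass.

C#, E, A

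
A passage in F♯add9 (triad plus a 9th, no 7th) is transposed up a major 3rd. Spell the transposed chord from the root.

A#, C##, E#, B#

F# up a major 3rd → A#. New chord: A# added-ninth.
Root: A#
Major 3rd (3rd): C##
Perfect 5th (5th): E#
Major 9th (9th): B#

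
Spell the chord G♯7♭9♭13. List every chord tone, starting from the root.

G♯7♭9♭13 is a dominant seventh flat nine flat thirteen built on G#.
G# — root
B# — major 3rd
D# — perfect 5th
F# — minor 7th
A — minor 9th
E — minor 13th

G# B# D# F# A E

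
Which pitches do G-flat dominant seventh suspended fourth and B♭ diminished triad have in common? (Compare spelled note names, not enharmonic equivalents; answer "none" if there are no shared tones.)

Db, Fb

G-flat dominant seventh suspended fourth = Gb, Cb, Db, Fb.
B♭ diminished triad = Bb, Db, Fb.
Shared: Db, Fb.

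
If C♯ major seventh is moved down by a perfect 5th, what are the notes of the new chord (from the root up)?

F-sharp – A-sharp – C-sharp – E-sharp

Transposed root: C-sharp → F-sharp (perfect 5th down). So we spell F-sharp major seventh:
- root: F-sharp
- major 3rd: A-sharp
- perfect 5th: C-sharp
- major 7th: E-sharp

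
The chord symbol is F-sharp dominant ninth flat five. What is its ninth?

F-sharp dominant ninth flat five is built on F#; its 9th is a major 9th above the root.
A second above F uses the letter G, and the major 9th above F# is G#.

G#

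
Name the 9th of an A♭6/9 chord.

Bb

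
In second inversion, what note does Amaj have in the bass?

E

Amaj in root position is A–C#–E.
Second inversion places the fifth in the bass, which is E.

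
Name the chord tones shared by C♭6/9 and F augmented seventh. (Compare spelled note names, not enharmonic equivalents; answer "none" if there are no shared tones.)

E♭

C♭6/9: C♭ E♭ G♭ A♭ D♭
F augmented seventh: F A C♯ E♭
Common to both → E♭.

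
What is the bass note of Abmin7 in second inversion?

E♭

Abmin7 = A♭–C♭–E♭–G♭. Second inversion → fifth in the bass = E♭.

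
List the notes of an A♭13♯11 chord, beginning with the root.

Ab – C – Eb – Gb – Bb – D – F

Root Ab, quality dominant thirteenth sharp eleven:
Root: Ab
Major 3rd (3rd): C
Perfect 5th (5th): Eb
Minor 7th (7th): Gb
Major 9th (9th): Bb
Augmented 11th (11th): D
Major 13th (13th): F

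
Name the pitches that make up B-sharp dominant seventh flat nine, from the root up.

Root B-sharp, quality dominant seventh flat nine:
- root: B-sharp
- major 3rd: D-double-sharp
- perfect 5th: F-double-sharp
- minor 7th: A-sharp
- minor 9th: C-sharp

B-sharp  D-double-sharp  F-double-sharp  A-sharp  C-sharp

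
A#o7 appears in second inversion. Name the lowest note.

E

A#o7 in root position is A#–C#–E–G.
Second inversion places the fifth in the bass, which is E.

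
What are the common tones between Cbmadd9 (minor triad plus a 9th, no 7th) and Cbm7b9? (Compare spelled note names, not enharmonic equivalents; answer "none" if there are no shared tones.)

C♭  E𝄫  G♭

Cbmadd9 = C♭, E𝄫, G♭, D♭.
Cbm7b9 = C♭, E𝄫, G♭, B𝄫, D𝄫.
Shared: C♭, E𝄫, G♭.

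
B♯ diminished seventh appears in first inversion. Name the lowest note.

D-sharp

B♯ diminished seventh in root position is B-sharp–D-sharp–F-sharp–A.
First inversion places the third in the bass, which is D-sharp.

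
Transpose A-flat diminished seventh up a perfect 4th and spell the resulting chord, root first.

Transposed root: A-flat → D-flat (perfect 4th up). So we spell D-flat diminished seventh:
D-flat — root
F-flat — minor 3rd
A-double-flat — diminished 5th
C-double-flat — diminished 7th

D-flat  F-flat  A-double-flat  C-double-flat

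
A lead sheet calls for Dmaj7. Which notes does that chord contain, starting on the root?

D  F#  A  C#

Dmaj7: major seventh on D.
Root: D
Major 3rd (3rd): F#
Perfect 5th (5th): A
Major 7th (7th): C#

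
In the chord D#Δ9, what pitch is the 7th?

Root of D#Δ9 = D♯. The 7th is a major 7th: D♯ up a major 7th → C𝄪.

C𝄪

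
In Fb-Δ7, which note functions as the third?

A𝄫

Fb-Δ7 is built on F♭; its 3rd is a minor 3rd above the root.
A third above F uses the letter A, and the minor 3rd above F♭ is A𝄫.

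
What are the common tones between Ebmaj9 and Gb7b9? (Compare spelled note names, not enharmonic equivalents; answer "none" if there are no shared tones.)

Ebmaj9: Eb G Bb D F
Gb7b9: Gb Bb Db Fb Abb
Common to both → Bb.

Bb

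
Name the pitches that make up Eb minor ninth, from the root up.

Eb minor ninth is a minor ninth built on Eb.
Root: Eb
Minor 3rd (3rd): Gb
Perfect 5th (5th): Bb
Minor 7th (7th): Db
Major 9th (9th): F

Eb Gb Bb Db F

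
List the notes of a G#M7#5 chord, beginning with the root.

G#M7#5 is an augmented major seventh built on G♯.
root → G♯
3rd (major 3rd) → B♯
5th (augmented 5th) → D𝄪
7th (major 7th) → F𝄪

G♯ – B♯ – D𝄪 – F𝄪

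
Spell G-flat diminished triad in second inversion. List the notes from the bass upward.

G-flat diminished triad = G-flat–B-double-flat–D-double-flat; second inversion → fifth (D-double-flat) lowest.

D-double-flat – G-flat – B-double-flat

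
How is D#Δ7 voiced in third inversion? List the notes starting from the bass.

In root position, D#Δ7 is D#–F##–A#–C##.
Third inversion puts the seventh (C##) in the bass.

C## – D# – F## – A#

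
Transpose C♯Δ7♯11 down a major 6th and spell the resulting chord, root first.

E, G#, B, D#, A#

A major 6th down from C# is E, so the new chord is E major seventh sharp eleven.
root → E
3rd (major 3rd) → G#
5th (perfect 5th) → B
7th (major 7th) → D#
11th (augmented 11th) → A#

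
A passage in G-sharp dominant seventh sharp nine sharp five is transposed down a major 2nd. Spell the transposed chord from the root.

F#  A#  C##  E  G##

A major 2nd down from G# is F#, so the new chord is F# dominant seventh sharp nine sharp five.
root → F#
3rd (major 3rd) → A#
5th (augmented 5th) → C##
7th (minor 7th) → E
9th (augmented 9th) → G##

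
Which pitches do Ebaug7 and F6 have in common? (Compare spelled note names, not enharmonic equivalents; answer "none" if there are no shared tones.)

Ebaug7 = Eb, G, B, Db.
F6 = F, A, C, D.
Shared: none.

none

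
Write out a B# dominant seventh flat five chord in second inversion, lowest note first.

B# dominant seventh flat five = B-sharp–D-double-sharp–F-sharp–A-sharp; second inversion → fifth (F-sharp) lowest.

F-sharp – A-sharp – B-sharp – D-double-sharp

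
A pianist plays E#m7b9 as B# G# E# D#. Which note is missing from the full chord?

F#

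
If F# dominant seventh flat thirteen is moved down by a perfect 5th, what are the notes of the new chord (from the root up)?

B – D♯ – F♯ – A – G

F♯ down a perfect 5th → B. New chord: B dominant seventh flat thirteen.
- root: B
- major 3rd: D♯
- perfect 5th: F♯
- minor 7th: A
- minor 13th: G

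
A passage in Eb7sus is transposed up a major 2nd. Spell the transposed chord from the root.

Eb up a major 2nd → F. New chord: F dominant seventh suspended fourth.
F — root
Bb — perfect 4th
C — perfect 5th
Eb — minor 7th

F Bb C Eb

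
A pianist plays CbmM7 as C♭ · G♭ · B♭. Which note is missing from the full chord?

E𝄫

CbmM7 = C♭, E𝄫, G♭, B♭. The voicing lacks the 3rd (minor 3rd), E𝄫.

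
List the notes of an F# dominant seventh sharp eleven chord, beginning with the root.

F# dominant seventh sharp eleven is a dominant seventh sharp eleven built on F-sharp.
root → F-sharp
3rd (major 3rd) → A-sharp
5th (perfect 5th) → C-sharp
7th (minor 7th) → E
11th (augmented 11th) → B-sharp

F-sharp, A-sharp, C-sharp, E, B-sharp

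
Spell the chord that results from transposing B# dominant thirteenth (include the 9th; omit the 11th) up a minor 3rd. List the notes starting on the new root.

B-sharp up a minor 3rd → D-sharp. New chord: D-sharp dominant thirteenth.
root → D-sharp
3rd (major 3rd) → F-double-sharp
5th (perfect 5th) → A-sharp
7th (minor 7th) → C-sharp
9th (major 9th) → E-sharp
13th (major 13th) → B-sharp

D-sharp  F-double-sharp  A-sharp  C-sharp  E-sharp  B-sharp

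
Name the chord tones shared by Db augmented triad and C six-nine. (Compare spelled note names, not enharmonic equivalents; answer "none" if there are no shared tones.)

Db augmented triad = D-flat, F, A.
C six-nine = C, E, G, A, D.
Shared: A.

A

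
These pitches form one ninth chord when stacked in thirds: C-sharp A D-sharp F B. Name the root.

Arranged so that each adjacent pair is a third by letter name: B – D-sharp – F – A – C-sharp.
The bottom of that stack, B, is the root (this is B dominant ninth flat five).

B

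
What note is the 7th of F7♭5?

Root of F7♭5 = F. The 7th is a minor 7th: F up a minor 7th → Eb.

Eb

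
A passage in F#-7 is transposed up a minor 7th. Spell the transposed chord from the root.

A minor 7th up from F♯ is E, so the new chord is E minor seventh.
Root: E
Minor 3rd (3rd): G
Perfect 5th (5th): B
Minor 7th (7th): D

E – G – B – D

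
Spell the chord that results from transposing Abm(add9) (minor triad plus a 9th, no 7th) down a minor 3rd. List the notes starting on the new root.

A♭ down a minor 3rd → F. New chord: F minor added-ninth.
Root: F
Minor 3rd (3rd): A♭
Perfect 5th (5th): C
Major 9th (9th): G

F, A♭, C, G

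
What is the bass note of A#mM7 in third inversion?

A#mM7 = A#–C#–E#–G##. Third inversion → seventh in the bass = G##.

G##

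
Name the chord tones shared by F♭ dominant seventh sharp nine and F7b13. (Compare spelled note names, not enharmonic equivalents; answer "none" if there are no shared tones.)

F♭ dominant seventh sharp nine: Fb Ab Cb Ebb G
F7b13: F A C Eb Db
Common to both → none.

none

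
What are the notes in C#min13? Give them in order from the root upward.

C#min13 is a minor thirteenth built on C♯.
Root: C♯
Minor 3rd (3rd): E
Perfect 5th (5th): G♯
Minor 7th (7th): B
Major 9th (9th): D♯
Perfect 11th (11th): F♯
Major 13th (13th): A♯

C♯, E, G♯, B, D♯, F♯, A♯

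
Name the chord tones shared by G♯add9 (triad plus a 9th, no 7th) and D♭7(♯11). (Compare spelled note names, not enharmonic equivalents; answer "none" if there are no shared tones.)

none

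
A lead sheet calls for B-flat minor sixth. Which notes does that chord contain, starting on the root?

B-flat – D-flat – F – G

B-flat minor sixth is a minor sixth built on B-flat.
B-flat — root
D-flat — minor 3rd
F — perfect 5th
G — major 6th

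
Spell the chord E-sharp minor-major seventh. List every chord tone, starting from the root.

E♯ – G♯ – B♯ – D𝄪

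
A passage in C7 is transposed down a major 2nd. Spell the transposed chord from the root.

B♭  D  F  A♭

Transposed root: C → B♭ (major 2nd down). So we spell B♭ dominant seventh:
root → B♭
3rd (major 3rd) → D
5th (perfect 5th) → F
7th (minor 7th) → A♭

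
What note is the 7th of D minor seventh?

C

Root of D minor seventh = D. The 7th is a minor 7th: D up a minor 7th → C.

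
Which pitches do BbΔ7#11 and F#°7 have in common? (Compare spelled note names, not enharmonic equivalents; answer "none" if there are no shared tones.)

BbΔ7#11 = Bb, D, F, A, E.
F#°7 = F#, A, C, Eb.
Shared: A.

A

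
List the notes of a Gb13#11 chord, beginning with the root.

Root G♭, quality dominant thirteenth sharp eleven:
- root: G♭
- major 3rd: B♭
- perfect 5th: D♭
- minor 7th: F♭
- major 9th: A♭
- augmented 11th: C
- major 13th: E♭

G♭ B♭ D♭ F♭ A♭ C E♭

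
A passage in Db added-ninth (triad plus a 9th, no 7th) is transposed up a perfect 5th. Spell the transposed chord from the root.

A perfect 5th up from D-flat is A-flat, so the new chord is A-flat added-ninth.
- root: A-flat
- major 3rd: C
- perfect 5th: E-flat
- major 9th: B-flat

A-flat, C, E-flat, B-flat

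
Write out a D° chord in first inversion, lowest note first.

F – Ab – D

D° = D–F–Ab; first inversion → third (F) lowest.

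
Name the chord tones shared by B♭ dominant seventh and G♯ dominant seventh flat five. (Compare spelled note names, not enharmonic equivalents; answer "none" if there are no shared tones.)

B♭ dominant seventh = B-flat, D, F, A-flat.
G♯ dominant seventh flat five = G-sharp, B-sharp, D, F-sharp.
Shared: D.

D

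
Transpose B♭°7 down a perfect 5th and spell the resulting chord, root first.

Bb down a perfect 5th → Eb. New chord: Eb diminished seventh.
Root: Eb
Minor 3rd (3rd): Gb
Diminished 5th (5th): Bbb
Diminished 7th (7th): Dbb

Eb, Gb, Bbb, Dbb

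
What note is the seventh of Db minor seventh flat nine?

C-flat

Root of Db minor seventh flat nine = D-flat. The 7th is a minor 7th: D-flat up a minor 7th → C-flat.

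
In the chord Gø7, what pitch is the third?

Bb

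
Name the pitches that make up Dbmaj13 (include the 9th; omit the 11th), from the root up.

Dbmaj13: major thirteenth on D♭.
Root: D♭
Major 3rd (3rd): F
Perfect 5th (5th): A♭
Major 7th (7th): C
Major 9th (9th): E♭
Major 13th (13th): B♭

D♭, F, A♭, C, E♭, B♭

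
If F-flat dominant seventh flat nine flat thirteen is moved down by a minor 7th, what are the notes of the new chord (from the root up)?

Gb, Bb, Db, Fb, Abb, Ebb

Transposed root: Fb → Gb (minor 7th down). So we spell Gb dominant seventh flat nine flat thirteen:
- root: Gb
- major 3rd: Bb
- perfect 5th: Db
- minor 7th: Fb
- minor 9th: Abb
- minor 13th: Ebb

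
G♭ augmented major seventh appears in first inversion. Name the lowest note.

B♭

G♭ augmented major seventh in root position is G♭–B♭–D–F.
First inversion places the third in the bass, which is B♭.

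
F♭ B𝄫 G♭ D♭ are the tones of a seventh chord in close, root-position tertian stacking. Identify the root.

G♭

Arranged so that each adjacent pair is a third by letter name: G♭ – B𝄫 – D♭ – F♭.
The bottom of that stack, G♭, is the root (this is G♭ minor seventh).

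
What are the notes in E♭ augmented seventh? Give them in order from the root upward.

E-flat – G – B – D-flat

E♭ augmented seventh: augmented seventh on E-flat.
- root: E-flat
- major 3rd: G
- augmented 5th: B
- minor 7th: D-flat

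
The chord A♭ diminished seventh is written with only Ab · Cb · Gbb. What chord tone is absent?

Ebb

The full A♭ diminished seventh chord is Ab, Cb, Ebb, Gbb.
Comparing with the voicing, the diminished 5th (5th) — Ebb — is absent.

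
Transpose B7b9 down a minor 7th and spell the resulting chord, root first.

C♯ – E♯ – G♯ – B – D

B down a minor 7th → C♯. New chord: C♯ dominant seventh flat nine.
root → C♯
3rd (major 3rd) → E♯
5th (perfect 5th) → G♯
7th (minor 7th) → B
9th (minor 9th) → D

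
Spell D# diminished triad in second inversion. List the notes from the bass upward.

D# diminished triad = D-sharp–F-sharp–A; second inversion → fifth (A) lowest.

A – D-sharp – F-sharp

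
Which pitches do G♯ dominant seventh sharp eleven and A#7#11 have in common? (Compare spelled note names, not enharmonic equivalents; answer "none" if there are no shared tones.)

G#, C##

G♯ dominant seventh sharp eleven = G#, B#, D#, F#, C##.
A#7#11 = A#, C##, E#, G#, D##.
Shared: G#, C##.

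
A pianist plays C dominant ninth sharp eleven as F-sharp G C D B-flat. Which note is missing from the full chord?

The full C dominant ninth sharp eleven chord is C, E, G, B-flat, D, F-sharp.
Comparing with the voicing, the major 3rd (3rd) — E — is absent.

E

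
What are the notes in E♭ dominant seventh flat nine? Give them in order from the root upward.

E♭ dominant seventh flat nine: dominant seventh flat nine on E♭.
- root: E♭
- major 3rd: G
- perfect 5th: B♭
- minor 7th: D♭
- minor 9th: F♭

E♭ G B♭ D♭ F♭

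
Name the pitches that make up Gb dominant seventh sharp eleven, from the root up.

Gb dominant seventh sharp eleven: dominant seventh sharp eleven on G♭.
G♭ — root
B♭ — major 3rd
D♭ — perfect 5th
F♭ — minor 7th
C — augmented 11th

G♭ B♭ D♭ F♭ C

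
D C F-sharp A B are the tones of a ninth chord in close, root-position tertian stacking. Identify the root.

B

Stacking in thirds gives B – D – F-sharp – A – C, so B is the root — B minor seventh flat nine.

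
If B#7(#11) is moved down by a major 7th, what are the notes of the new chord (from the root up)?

C#  E#  G#  B  F##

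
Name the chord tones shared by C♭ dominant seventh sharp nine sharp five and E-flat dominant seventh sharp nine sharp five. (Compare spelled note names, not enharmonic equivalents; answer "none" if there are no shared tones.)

E-flat, G

C♭ dominant seventh sharp nine sharp five: C-flat E-flat G B-double-flat D
E-flat dominant seventh sharp nine sharp five: E-flat G B D-flat F-sharp
Common to both → E-flat, G.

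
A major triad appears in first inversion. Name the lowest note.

C#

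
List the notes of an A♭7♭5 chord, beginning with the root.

Ab  C  Ebb  Gb

A♭7♭5: dominant seventh flat five on Ab.
Ab — root
C — major 3rd
Ebb — diminished 5th
Gb — minor 7th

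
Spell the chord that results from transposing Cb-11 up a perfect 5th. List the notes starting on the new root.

Cb up a perfect 5th → Gb. New chord: Gb minor eleventh.
Root: Gb
Minor 3rd (3rd): Bbb
Perfect 5th (5th): Db
Minor 7th (7th): Fb
Major 9th (9th): Ab
Perfect 11th (11th): Cb

Gb, Bbb, Db, Fb, Ab, Cb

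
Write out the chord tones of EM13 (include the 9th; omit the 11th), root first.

E G# B D# F# C#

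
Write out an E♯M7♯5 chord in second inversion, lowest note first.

B##, D##, E#, G##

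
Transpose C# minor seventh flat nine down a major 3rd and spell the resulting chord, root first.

A major 3rd down from C# is A, so the new chord is A minor seventh flat nine.
root → A
3rd (minor 3rd) → C
5th (perfect 5th) → E
7th (minor 7th) → G
9th (minor 9th) → Bb

A, C, E, G, Bb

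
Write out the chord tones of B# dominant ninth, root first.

B-sharp D-double-sharp F-double-sharp A-sharp C-double-sharp

B# dominant ninth: dominant ninth on B-sharp.
Root: B-sharp
Major 3rd (3rd): D-double-sharp
Perfect 5th (5th): F-double-sharp
Minor 7th (7th): A-sharp
Major 9th (9th): C-double-sharp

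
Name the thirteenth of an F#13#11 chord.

D#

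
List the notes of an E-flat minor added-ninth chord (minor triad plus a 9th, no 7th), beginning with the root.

E-flat minor added-ninth: minor added-ninth on Eb.
- root: Eb
- minor 3rd: Gb
- perfect 5th: Bb
- major 9th: F

Eb Gb Bb F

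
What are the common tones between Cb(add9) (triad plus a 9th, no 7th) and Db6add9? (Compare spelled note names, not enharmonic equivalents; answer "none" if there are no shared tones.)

E♭, D♭

Cb(add9) = C♭, E♭, G♭, D♭.
Db6add9 = D♭, F, A♭, B♭, E♭.
Shared: E♭, D♭.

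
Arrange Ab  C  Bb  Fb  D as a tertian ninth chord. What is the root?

Bb

Arranged so that each adjacent pair is a third by letter name: Bb – D – Fb – Ab – C.
The bottom of that stack, Bb, is the root (this is Bb dominant ninth flat five).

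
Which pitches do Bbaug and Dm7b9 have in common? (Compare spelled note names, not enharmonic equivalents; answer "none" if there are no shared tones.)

D

Bbaug: Bb D F#
Dm7b9: D F A C Eb
Common to both → D.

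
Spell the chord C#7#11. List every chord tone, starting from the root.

C#7#11 is a dominant seventh sharp eleven built on C#.
Root: C#
Major 3rd (3rd): E#
Perfect 5th (5th): G#
Minor 7th (7th): B
Augmented 11th (11th): F##

C#, E#, G#, B, F##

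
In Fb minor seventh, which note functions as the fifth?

Cb

Root of Fb minor seventh = Fb. The 5th is a perfect 5th: Fb up a perfect 5th → Cb.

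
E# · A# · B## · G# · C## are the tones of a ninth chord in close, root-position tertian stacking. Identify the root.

Arranged so that each adjacent pair is a third by letter name: A# – C## – E# – G# – B##.
The bottom of that stack, A#, is the root (this is A# dominant seventh sharp nine).

A#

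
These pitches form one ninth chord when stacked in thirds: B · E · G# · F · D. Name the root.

E

Stacking in thirds gives E – G# – B – D – F, so E is the root — E dominant seventh flat nine.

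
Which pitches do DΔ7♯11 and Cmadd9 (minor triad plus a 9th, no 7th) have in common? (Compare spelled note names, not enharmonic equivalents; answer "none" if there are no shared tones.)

DΔ7♯11: D F# A C# G#
Cmadd9: C Eb G D
Common to both → D.

D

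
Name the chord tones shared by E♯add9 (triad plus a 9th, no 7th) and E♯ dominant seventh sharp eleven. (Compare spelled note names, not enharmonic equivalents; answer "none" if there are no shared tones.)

E#, G##, B#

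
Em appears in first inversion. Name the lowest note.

G

Em in root position is E–G–B.
First inversion places the third in the bass, which is G.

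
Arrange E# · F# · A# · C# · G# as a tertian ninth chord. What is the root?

F#

Arranged so that each adjacent pair is a third by letter name: F# – A# – C# – E# – G#.
The bottom of that stack, F#, is the root (this is F# major ninth).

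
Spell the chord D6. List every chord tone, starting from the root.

D  F#  A  B

D6 is a major sixth built on D.
- root: D
- major 3rd: F#
- perfect 5th: A
- major 6th: B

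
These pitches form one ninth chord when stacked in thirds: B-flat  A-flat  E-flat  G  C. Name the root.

Arranged so that each adjacent pair is a third by letter name: A-flat – C – E-flat – G – B-flat.
The bottom of that stack, A-flat, is the root (this is A-flat major ninth).

A-flat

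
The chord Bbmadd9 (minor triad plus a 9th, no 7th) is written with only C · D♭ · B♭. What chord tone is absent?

F

Bbmadd9 = B♭, D♭, F, C. The voicing lacks the 5th (perfect 5th), F.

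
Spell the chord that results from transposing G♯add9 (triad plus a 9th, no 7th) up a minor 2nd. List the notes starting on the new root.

Transposed root: G# → A (minor 2nd up). So we spell A added-ninth:
Root: A
Major 3rd (3rd): C#
Perfect 5th (5th): E
Major 9th (9th): B

A C# E B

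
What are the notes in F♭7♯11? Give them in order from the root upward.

F♭7♯11 is a dominant seventh sharp eleven built on Fb.
root → Fb
3rd (major 3rd) → Ab
5th (perfect 5th) → Cb
7th (minor 7th) → Ebb
11th (augmented 11th) → Bb

Fb – Ab – Cb – Ebb – Bb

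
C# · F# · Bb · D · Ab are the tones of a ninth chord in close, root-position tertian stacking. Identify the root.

Arranged so that each adjacent pair is a third by letter name: Bb – D – F# – Ab – C#.
The bottom of that stack, Bb, is the root (this is Bb dominant seventh sharp nine sharp five).

Bb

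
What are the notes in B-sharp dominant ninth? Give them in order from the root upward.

B-sharp dominant ninth is a dominant ninth built on B-sharp.
Root: B-sharp
Major 3rd (3rd): D-double-sharp
Perfect 5th (5th): F-double-sharp
Minor 7th (7th): A-sharp
Major 9th (9th): C-double-sharp

B-sharp, D-double-sharp, F-double-sharp, A-sharp, C-double-sharp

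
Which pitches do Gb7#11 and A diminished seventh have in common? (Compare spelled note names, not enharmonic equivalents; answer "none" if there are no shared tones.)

Gb, C

Gb7#11: Gb Bb Db Fb C
A diminished seventh: A C Eb Gb
Common to both → Gb, C.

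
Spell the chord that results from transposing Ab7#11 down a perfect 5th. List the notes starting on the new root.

Ab down a perfect 5th → Db. New chord: Db dominant seventh sharp eleven.
Db — root
F — major 3rd
Ab — perfect 5th
Cb — minor 7th
G — augmented 11th

Db – F – Ab – Cb – G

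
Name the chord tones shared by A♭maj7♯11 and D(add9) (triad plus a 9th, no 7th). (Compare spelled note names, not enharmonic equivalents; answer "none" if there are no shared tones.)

D

A♭maj7♯11: Ab C Eb G D
D(add9): D F# A E
Common to both → D.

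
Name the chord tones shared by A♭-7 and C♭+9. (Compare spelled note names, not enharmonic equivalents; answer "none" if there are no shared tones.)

Cb, Eb

A♭-7 = Ab, Cb, Eb, Gb.
C♭+9 = Cb, Eb, G, Bbb, Db.
Shared: Cb, Eb.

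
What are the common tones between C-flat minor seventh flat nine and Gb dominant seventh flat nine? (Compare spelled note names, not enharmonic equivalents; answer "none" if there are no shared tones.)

C-flat minor seventh flat nine: C-flat E-double-flat G-flat B-double-flat D-double-flat
Gb dominant seventh flat nine: G-flat B-flat D-flat F-flat A-double-flat
Common to both → G-flat.

G-flat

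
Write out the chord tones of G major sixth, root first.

G, B, D, E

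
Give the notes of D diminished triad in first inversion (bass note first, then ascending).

In root position, D diminished triad is D–F–A♭.
First inversion puts the third (F) in the bass.

F, A♭, D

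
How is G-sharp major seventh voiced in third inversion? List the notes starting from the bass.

F##, G#, B#, D#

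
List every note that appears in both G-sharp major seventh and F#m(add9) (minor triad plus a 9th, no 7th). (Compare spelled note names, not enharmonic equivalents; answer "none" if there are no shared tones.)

G-sharp major seventh = G#, B#, D#, F##.
F#m(add9) = F#, A, C#, G#.
Shared: G#.

G#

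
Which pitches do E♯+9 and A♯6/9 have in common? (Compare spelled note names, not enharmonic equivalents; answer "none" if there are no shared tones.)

E#, F##

E♯+9 = E#, G##, B##, D#, F##.
A♯6/9 = A#, C##, E#, F##, B#.
Shared: E#, F##.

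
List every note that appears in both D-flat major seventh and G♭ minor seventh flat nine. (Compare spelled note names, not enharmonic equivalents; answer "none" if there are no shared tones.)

D-flat major seventh = D-flat, F, A-flat, C.
G♭ minor seventh flat nine = G-flat, B-double-flat, D-flat, F-flat, A-double-flat.
Shared: D-flat.

D-flat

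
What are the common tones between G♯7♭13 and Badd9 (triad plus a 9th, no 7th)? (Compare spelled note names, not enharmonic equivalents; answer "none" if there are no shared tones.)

D♯ F♯

G♯7♭13: G♯ B♯ D♯ F♯ E
Badd9: B D♯ F♯ C♯
Common to both → D♯, F♯.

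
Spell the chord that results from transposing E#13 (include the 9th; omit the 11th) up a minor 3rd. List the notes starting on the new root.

E# up a minor 3rd → G#. New chord: G# dominant thirteenth.
root → G#
3rd (major 3rd) → B#
5th (perfect 5th) → D#
7th (minor 7th) → F#
9th (major 9th) → A#
13th (major 13th) → E#

G#, B#, D#, F#, A#, E#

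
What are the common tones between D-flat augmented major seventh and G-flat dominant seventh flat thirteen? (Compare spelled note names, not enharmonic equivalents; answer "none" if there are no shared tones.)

D-flat

D-flat augmented major seventh: D-flat F A C
G-flat dominant seventh flat thirteen: G-flat B-flat D-flat F-flat E-double-flat
Common to both → D-flat.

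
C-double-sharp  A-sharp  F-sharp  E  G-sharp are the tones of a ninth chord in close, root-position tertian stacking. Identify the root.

F-sharp

Arranged so that each adjacent pair is a third by letter name: F-sharp – A-sharp – C-double-sharp – E – G-sharp.
The bottom of that stack, F-sharp, is the root (this is F-sharp dominant ninth sharp five).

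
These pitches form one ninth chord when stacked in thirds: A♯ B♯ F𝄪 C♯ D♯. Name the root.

Stacking in thirds gives B♯ – D♯ – F𝄪 – A♯ – C♯, so B♯ is the root — B♯ minor seventh flat nine.

B♯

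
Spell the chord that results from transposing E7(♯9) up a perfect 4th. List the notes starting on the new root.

E up a perfect 4th → A. New chord: A dominant seventh sharp nine.
A — root
C# — major 3rd
E — perfect 5th
G — minor 7th
B# — augmented 9th

A, C#, E, G, B#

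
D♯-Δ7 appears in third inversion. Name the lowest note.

C##

D♯-Δ7 in root position is D#–F#–A#–C##.
Third inversion places the seventh in the bass, which is C##.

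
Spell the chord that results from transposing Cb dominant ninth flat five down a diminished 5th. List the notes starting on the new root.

F  A  C-flat  E-flat  G

A diminished 5th down from C-flat is F, so the new chord is F dominant ninth flat five.
F — root
A — major 3rd
C-flat — diminished 5th
E-flat — minor 7th
G — major 9th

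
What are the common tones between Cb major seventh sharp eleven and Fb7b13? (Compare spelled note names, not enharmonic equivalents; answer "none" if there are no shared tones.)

Cb

Cb major seventh sharp eleven: Cb Eb Gb Bb F
Fb7b13: Fb Ab Cb Ebb Dbb
Common to both → Cb.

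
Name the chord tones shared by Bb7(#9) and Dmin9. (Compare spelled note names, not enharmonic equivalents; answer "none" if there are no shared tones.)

Bb7(#9) = Bb, D, F, Ab, C#.
Dmin9 = D, F, A, C, E.
Shared: D, F.

D F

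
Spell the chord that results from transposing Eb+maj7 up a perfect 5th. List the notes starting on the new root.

Bb, D, F#, A

A perfect 5th up from Eb is Bb, so the new chord is Bb augmented major seventh.
- root: Bb
- major 3rd: D
- augmented 5th: F#
- major 7th: A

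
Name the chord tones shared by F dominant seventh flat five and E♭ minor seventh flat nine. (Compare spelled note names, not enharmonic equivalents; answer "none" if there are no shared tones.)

E-flat

F dominant seventh flat five: F A C-flat E-flat
E♭ minor seventh flat nine: E-flat G-flat B-flat D-flat F-flat
Common to both → E-flat.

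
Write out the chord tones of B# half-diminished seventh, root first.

B♯ D♯ F♯ A♯

Root B♯, quality half-diminished seventh:
B♯ — root
D♯ — minor 3rd
F♯ — diminished 5th
A♯ — minor 7th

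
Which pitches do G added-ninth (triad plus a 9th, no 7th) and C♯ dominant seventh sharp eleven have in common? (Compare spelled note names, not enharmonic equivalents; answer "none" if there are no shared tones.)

B

G added-ninth: G B D A
C♯ dominant seventh sharp eleven: C-sharp E-sharp G-sharp B F-double-sharp
Common to both → B.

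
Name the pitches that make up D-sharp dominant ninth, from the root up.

D-sharp F-double-sharp A-sharp C-sharp E-sharp

Root D-sharp, quality dominant ninth:
root → D-sharp
3rd (major 3rd) → F-double-sharp
5th (perfect 5th) → A-sharp
7th (minor 7th) → C-sharp
9th (major 9th) → E-sharp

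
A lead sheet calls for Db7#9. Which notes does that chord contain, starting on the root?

Db – F – Ab – Cb – E

Db7#9 is a dominant seventh sharp nine built on Db.
Db — root
F — major 3rd
Ab — perfect 5th
Cb — minor 7th
E — augmented 9th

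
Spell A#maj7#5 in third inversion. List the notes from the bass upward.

A#maj7#5 = A#–C##–E##–G##; third inversion → seventh (G##) lowest.

G## A# C## E##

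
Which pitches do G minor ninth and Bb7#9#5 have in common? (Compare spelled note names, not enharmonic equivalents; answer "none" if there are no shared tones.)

G minor ninth = G, Bb, D, F, A.
Bb7#9#5 = Bb, D, F#, Ab, C#.
Shared: Bb, D.

Bb, D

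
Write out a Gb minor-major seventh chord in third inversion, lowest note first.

F – Gb – Bbb – Db

Gb minor-major seventh = Gb–Bbb–Db–F; third inversion → seventh (F) lowest.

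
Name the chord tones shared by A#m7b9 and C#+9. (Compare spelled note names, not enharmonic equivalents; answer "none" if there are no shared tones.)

A#m7b9 = A#, C#, E#, G#, B.
C#+9 = C#, E#, G##, B, D#.
Shared: C#, E#, B.

C# – E# – B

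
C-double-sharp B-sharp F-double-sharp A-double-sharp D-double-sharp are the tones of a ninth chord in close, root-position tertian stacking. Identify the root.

B-sharp

Stacking in thirds gives B-sharp – D-double-sharp – F-double-sharp – A-double-sharp – C-double-sharp, so B-sharp is the root — B-sharp major ninth.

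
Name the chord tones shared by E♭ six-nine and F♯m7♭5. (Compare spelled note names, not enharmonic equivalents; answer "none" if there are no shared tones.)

E♭ six-nine = Eb, G, Bb, C, F.
F♯m7♭5 = F#, A, C, E.
Shared: C.

C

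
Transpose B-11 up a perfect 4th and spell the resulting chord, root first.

A perfect 4th up from B is E, so the new chord is E minor eleventh.
- root: E
- minor 3rd: G
- perfect 5th: B
- minor 7th: D
- major 9th: F#
- perfect 11th: A

E, G, B, D, F#, A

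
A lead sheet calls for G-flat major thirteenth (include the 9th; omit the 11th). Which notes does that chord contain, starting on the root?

G-flat major thirteenth is a major thirteenth built on Gb.
Gb — root
Bb — major 3rd
Db — perfect 5th
F — major 7th
Ab — major 9th
Eb — major 13th

Gb, Bb, Db, F, Ab, Eb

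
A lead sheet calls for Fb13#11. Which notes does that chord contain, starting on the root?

F♭ A♭ C♭ E𝄫 G♭ B♭ D♭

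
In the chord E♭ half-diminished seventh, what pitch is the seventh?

Root of E♭ half-diminished seventh = E♭. The 7th is a minor 7th: E♭ up a minor 7th → D♭.

D♭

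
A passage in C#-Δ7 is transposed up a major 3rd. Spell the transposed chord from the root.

E# – G# – B# – D##

C# up a major 3rd → E#. New chord: E# minor-major seventh.
root → E#
3rd (minor 3rd) → G#
5th (perfect 5th) → B#
7th (major 7th) → D##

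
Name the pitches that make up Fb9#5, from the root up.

Fb, Ab, C, Ebb, Gb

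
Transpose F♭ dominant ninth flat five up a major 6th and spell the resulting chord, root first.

D-flat, F, A-double-flat, C-flat, E-flat

Transposed root: F-flat → D-flat (major 6th up). So we spell D-flat dominant ninth flat five:
root → D-flat
3rd (major 3rd) → F
5th (diminished 5th) → A-double-flat
7th (minor 7th) → C-flat
9th (major 9th) → E-flat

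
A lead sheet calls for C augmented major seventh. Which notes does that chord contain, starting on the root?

C augmented major seventh is an augmented major seventh built on C.
- root: C
- major 3rd: E
- augmented 5th: G-sharp
- major 7th: B

C, E, G-sharp, B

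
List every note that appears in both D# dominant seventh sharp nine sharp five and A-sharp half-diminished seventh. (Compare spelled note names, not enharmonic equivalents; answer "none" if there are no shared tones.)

C-sharp

D# dominant seventh sharp nine sharp five: D-sharp F-double-sharp A-double-sharp C-sharp E-double-sharp
A-sharp half-diminished seventh: A-sharp C-sharp E G-sharp
Common to both → C-sharp.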